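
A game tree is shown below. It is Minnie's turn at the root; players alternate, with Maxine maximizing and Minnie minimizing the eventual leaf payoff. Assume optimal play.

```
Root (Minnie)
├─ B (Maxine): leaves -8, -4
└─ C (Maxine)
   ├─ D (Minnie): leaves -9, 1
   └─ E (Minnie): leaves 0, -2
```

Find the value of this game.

B (Maxine): max(-8, -4) = -4
D (Minnie): min(-9, 1) = -9
E (Minnie): min(0, -2) = -2
C (Maxine): max(-9, -2) = -2
Root (Minnie): min(-4, -2) = -4

-4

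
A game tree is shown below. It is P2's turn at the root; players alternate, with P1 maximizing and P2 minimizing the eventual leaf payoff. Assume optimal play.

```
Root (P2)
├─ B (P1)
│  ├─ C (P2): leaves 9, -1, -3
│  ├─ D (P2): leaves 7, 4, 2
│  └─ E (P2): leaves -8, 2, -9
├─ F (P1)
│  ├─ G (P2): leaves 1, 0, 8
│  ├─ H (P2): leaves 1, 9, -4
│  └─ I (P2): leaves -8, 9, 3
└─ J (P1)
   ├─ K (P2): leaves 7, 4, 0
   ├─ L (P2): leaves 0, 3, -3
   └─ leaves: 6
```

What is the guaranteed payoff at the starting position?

C (P2): min(9, -1, -3) = -3
D (P2): min(7, 4, 2) = 2
E (P2): min(-8, 2, -9) = -9
B (P1): max(-3, 2, -9) = 2
G (P2): min(1, 0, 8) = 0
H (P2): min(1, 9, -4) = -4
I (P2): min(-8, 9, 3) = -8
F (P1): max(0, -4, -8) = 0
K (P2): min(7, 4, 0) = 0
L (P2): min(0, 3, -3) = -3
J (P1): max(0, -3, 6) = 6
Root (P2): min(2, 0, 6) = 0

0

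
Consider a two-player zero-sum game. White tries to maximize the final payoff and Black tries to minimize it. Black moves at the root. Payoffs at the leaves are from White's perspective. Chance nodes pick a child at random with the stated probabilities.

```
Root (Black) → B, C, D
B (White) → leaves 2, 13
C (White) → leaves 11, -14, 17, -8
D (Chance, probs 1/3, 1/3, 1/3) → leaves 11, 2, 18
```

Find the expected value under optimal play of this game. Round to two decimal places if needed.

B (White): max(2, 13) = 13
C (White): max(11, -14, 17, -8) = 17
D (Chance): 1/3·11 + 1/3·2 + 1/3·18 = 10.33
Root (Black): min(13, 17, 10.33) = 10.33

10.33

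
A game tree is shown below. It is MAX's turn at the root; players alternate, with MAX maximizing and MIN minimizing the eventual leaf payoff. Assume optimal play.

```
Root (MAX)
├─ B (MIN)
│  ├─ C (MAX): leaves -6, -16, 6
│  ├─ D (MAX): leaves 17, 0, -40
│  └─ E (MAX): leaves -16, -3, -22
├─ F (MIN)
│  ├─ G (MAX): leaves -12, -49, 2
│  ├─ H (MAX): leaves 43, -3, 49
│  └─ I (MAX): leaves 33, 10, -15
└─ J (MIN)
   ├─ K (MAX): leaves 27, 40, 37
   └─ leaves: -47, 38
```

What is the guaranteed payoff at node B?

-3

C: max(-6, -16, 6) = 6
D: max(17, 0, -40) = 17
E: max(-16, -3, -22) = -3
B: min(6, 17, -3) = -3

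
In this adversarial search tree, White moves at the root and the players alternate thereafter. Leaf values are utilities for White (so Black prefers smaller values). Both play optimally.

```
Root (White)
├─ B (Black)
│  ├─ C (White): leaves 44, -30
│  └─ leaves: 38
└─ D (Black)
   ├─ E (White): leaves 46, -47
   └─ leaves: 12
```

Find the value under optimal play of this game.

C (White): max(44, -30) = 44
B (Black): min(44, 38) = 38
E (White): max(46, -47) = 46
D (Black): min(46, 12) = 12
Root (White): max(38, 12) = 38

38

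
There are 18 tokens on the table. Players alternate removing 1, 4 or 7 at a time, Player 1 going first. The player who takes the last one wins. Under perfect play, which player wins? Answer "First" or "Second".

Compute winning (W) and losing (L) positions by backward induction:
i:   0  1  2  3  4  5  6  7  8  9 10 11 12 13 14 15 16 17 18
     L  W  L  W  W  L  W  W  L  W  L  W  W  L  W  W  L  W  L
Position 18 is L, so the second player wins.

Second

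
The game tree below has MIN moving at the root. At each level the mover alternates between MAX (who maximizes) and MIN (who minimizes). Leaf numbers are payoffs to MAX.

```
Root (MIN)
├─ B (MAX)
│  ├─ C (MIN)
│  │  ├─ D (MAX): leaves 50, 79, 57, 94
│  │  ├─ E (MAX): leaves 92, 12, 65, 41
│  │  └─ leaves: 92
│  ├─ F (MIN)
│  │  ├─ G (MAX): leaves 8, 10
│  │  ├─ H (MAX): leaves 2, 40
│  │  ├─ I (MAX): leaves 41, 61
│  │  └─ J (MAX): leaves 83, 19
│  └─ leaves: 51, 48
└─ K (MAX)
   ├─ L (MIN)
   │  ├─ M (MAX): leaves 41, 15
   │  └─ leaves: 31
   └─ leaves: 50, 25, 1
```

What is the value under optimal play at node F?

G: max(8, 10) = 10
H: max(2, 40) = 40
I: max(41, 61) = 61
J: max(83, 19) = 83
F: min(10, 40, 61, 83) = 10

10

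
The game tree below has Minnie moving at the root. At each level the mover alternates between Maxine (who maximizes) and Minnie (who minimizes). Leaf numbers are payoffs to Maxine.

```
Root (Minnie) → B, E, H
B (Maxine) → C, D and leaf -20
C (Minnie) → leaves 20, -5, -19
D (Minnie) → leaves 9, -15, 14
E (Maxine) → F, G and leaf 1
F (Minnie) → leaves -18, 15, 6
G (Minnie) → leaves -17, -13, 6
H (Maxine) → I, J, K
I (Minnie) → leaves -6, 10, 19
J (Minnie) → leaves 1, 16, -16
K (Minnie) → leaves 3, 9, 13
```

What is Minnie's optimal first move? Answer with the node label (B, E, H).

C (Minnie): min(20, -5, -19) = -19
D (Minnie): min(9, -15, 14) = -15
B (Maxine): max(-19, -15, -20) = -15
F (Minnie): min(-18, 15, 6) = -18
G (Minnie): min(-17, -13, 6) = -17
E (Maxine): max(-18, -17, 1) = 1
I (Minnie): min(-6, 10, 19) = -6
J (Minnie): min(1, 16, -16) = -16
K (Minnie): min(3, 9, 13) = 3
H (Maxine): max(-6, -16, 3) = 3
Root (Minnie): min(-15, 1, 3) = -15
Minnie picks the child with the lowest value: B (value -15).

B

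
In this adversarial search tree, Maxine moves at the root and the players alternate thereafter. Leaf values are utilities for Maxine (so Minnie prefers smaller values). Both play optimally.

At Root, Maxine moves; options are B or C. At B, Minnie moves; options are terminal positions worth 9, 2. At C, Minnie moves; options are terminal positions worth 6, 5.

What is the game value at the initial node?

5

B (Minnie): min(9, 2) = 2
C (Minnie): min(6, 5) = 5
Root (Maxine): max(2, 5) = 5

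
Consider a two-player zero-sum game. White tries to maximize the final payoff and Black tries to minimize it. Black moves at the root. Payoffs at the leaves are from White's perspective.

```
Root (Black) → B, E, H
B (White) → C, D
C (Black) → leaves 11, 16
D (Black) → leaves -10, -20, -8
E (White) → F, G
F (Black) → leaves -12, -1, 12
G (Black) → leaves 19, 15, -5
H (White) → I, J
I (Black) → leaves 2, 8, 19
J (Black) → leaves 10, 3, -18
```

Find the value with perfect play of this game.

C (Black): min(11, 16) = 11
D (Black): min(-10, -20, -8) = -20
B (White): max(11, -20) = 11
F (Black): min(-12, -1, 12) = -12
G (Black): min(19, 15, -5) = -5
E (White): max(-12, -5) = -5
I (Black): min(2, 8, 19) = 2
J (Black): min(10, 3, -18) = -18
H (White): max(2, -18) = 2
Root (Black): min(11, -5, 2) = -5

-5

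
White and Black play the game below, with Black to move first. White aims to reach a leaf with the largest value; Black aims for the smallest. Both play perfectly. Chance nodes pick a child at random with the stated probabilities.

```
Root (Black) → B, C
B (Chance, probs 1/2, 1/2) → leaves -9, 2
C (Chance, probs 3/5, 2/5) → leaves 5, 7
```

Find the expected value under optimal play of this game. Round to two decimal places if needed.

-3.5

B (Chance): 1/2·-9 + 1/2·2 = -3.5
C (Chance): 3/5·5 + 2/5·7 = 5.8
Root (Black): min(-3.5, 5.8) = -3.5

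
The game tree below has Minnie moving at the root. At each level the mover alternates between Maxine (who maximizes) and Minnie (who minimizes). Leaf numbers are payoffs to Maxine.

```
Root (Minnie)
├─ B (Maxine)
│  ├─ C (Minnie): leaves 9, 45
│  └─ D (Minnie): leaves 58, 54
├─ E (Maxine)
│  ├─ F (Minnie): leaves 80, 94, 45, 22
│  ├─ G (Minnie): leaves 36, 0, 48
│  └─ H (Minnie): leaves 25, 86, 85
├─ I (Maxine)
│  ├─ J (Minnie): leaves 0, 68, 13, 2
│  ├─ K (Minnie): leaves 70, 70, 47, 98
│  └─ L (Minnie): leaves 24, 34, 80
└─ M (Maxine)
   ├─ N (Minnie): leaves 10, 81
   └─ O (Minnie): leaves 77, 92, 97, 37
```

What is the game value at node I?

J: min(0, 68, 13, 2) = 0
K: min(70, 70, 47, 98) = 47
L: min(24, 34, 80) = 24
I: max(0, 47, 24) = 47

47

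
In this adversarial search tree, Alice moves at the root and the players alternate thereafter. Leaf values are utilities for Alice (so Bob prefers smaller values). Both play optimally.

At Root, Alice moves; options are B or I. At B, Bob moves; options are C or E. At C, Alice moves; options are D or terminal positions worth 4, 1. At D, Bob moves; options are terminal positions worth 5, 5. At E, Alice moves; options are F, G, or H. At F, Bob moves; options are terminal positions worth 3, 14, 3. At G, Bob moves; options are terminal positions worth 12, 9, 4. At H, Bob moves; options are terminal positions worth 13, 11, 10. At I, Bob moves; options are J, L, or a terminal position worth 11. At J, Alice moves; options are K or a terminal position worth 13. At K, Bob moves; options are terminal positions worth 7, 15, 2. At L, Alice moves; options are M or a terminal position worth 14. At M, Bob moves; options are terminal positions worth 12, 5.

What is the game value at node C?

D: min(5, 5) = 5
C: max(5, 4, 1) = 5

5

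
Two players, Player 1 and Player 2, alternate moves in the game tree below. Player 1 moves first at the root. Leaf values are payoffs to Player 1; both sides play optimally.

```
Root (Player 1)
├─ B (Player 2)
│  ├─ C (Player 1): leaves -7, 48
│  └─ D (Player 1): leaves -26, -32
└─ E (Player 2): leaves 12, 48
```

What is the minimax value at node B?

-26

C: max(-7, 48) = 48
D: max(-26, -32) = -26
B: min(48, -26) = -26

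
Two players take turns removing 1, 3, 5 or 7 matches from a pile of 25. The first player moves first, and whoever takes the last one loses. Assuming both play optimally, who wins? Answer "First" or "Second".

Compute winning (W) and losing (L) positions by backward induction:
i:   0  1  2  3  4  5  6  7  8  9 10 11 12 13 14 15 16 17 18 19 20 21 22 23 24 25
     W  L  W  L  W  L  W  L  W  L  W  L  W  L  W  L  W  L  W  L  W  L  W  L  W  L
Position 25 is L, so the second player wins.

Second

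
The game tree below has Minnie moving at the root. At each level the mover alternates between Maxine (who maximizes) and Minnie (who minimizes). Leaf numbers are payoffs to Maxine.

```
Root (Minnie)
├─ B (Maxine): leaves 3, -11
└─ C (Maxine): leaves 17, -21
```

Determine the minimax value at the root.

3

B (Maxine): max(3, -11) = 3
C (Maxine): max(17, -21) = 17
Root (Minnie): min(3, 17) = 3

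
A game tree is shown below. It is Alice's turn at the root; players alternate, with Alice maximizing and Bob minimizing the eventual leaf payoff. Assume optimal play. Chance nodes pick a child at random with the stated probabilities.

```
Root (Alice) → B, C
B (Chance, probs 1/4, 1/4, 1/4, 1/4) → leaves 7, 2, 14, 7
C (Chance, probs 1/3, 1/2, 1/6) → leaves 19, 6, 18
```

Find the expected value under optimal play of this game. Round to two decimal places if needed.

B (Chance): 1/4·7 + 1/4·2 + 1/4·14 + 1/4·7 = 7.5
C (Chance): 1/3·19 + 1/2·6 + 1/6·18 = 12.33
Root (Alice): max(7.5, 12.33) = 12.33

12.33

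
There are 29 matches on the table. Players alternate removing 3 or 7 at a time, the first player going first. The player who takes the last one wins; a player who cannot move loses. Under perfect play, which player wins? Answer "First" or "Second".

First

Compute winning (W) and losing (L) positions by backward induction:
i:   0  1  2  3  4  5  6  7  8  9 10 11 12 13 14 15 16 17 18 19 20 21 22 23 24 25 26 27 28 29
     L  L  L  W  W  W  L  W  W  W  L  L  L  W  W  W  L  W  W  W  L  L  L  W  W  W  L  W  W  W
Position 29 is W, so the first player wins.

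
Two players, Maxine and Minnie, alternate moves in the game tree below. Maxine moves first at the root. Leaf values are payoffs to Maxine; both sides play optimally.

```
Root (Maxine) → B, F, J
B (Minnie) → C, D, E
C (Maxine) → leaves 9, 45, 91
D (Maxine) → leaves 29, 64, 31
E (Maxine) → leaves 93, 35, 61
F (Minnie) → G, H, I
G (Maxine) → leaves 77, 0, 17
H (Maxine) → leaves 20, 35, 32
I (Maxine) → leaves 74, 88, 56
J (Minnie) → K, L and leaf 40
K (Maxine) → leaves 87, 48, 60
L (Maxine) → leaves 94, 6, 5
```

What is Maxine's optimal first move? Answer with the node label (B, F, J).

C (Maxine): max(9, 45, 91) = 91
D (Maxine): max(29, 64, 31) = 64
E (Maxine): max(93, 35, 61) = 93
B (Minnie): min(91, 64, 93) = 64
G (Maxine): max(77, 0, 17) = 77
H (Maxine): max(20, 35, 32) = 35
I (Maxine): max(74, 88, 56) = 88
F (Minnie): min(77, 35, 88) = 35
K (Maxine): max(87, 48, 60) = 87
L (Maxine): max(94, 6, 5) = 94
J (Minnie): min(87, 94, 40) = 40
Root (Maxine): max(64, 35, 40) = 64
Maxine picks the child with the highest value: B (value 64).

B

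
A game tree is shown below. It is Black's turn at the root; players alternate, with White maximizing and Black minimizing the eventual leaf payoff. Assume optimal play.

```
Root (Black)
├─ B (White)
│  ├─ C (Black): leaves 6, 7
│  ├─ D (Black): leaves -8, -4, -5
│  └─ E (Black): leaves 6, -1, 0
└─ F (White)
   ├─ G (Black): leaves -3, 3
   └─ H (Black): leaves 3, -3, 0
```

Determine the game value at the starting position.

C (Black): min(6, 7) = 6
D (Black): min(-8, -4, -5) = -8
E (Black): min(6, -1, 0) = -1
B (White): max(6, -8, -1) = 6
G (Black): min(-3, 3) = -3
H (Black): min(3, -3, 0) = -3
F (White): max(-3, -3) = -3
Root (Black): min(6, -3) = -3

-3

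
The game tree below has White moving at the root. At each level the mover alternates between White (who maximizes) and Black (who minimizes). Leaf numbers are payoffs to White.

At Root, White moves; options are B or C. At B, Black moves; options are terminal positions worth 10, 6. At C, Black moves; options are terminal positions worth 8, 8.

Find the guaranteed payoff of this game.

8

B (Black): min(10, 6) = 6
C (Black): min(8, 8) = 8
Root (White): max(6, 8) = 8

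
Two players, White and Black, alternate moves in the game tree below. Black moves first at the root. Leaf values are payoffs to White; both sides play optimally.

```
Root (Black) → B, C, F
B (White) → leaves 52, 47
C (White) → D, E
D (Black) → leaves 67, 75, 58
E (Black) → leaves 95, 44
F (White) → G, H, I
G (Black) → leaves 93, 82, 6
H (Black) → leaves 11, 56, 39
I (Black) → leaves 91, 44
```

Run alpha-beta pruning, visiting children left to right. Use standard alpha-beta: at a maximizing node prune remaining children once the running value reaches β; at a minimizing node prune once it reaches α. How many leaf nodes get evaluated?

13

B [α=-∞,β=+∞]: v=52
D [α=-∞,β=52]: v=58
C [α=-∞,β=52]: v=58 after child 1 ≥ β → β-cutoff, skip 1
G [α=-∞,β=52]: v=6
H [α=6,β=52]: v=11
I [α=11,β=52]: v=44
F [α=-∞,β=52]: v=44
Root [α=-∞,β=+∞]: v=44
Leaves evaluated: 13 of 15.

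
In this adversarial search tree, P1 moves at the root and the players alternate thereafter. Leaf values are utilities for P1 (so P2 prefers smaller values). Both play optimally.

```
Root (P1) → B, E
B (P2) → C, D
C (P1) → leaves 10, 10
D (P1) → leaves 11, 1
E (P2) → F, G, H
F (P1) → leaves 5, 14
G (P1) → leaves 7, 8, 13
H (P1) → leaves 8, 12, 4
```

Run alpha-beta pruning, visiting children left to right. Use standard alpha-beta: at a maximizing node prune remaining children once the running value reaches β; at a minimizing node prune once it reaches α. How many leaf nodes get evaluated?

C [α=-∞,β=+∞]: v=10
D [α=-∞,β=10]: v=11 after child 1 ≥ β → β-cutoff, skip 1
B [α=-∞,β=+∞]: v=10
F [α=10,β=+∞]: v=14
G [α=10,β=14]: v=13
H [α=10,β=13]: v=12
E [α=10,β=+∞]: v=12
Root [α=-∞,β=+∞]: v=12
Leaves evaluated: 11 of 12.

11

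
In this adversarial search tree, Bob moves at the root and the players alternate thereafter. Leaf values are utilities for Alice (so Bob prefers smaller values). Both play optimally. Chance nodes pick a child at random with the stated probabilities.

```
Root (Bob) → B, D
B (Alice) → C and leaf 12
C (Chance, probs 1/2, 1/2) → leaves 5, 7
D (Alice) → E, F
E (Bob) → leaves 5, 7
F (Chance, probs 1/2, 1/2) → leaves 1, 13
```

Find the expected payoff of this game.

7

C (Chance): 1/2·5 + 1/2·7 = 6
B (Alice): max(6, 12) = 12
E (Bob): min(5, 7) = 5
F (Chance): 1/2·1 + 1/2·13 = 7
D (Alice): max(5, 7) = 7
Root (Bob): min(12, 7) = 7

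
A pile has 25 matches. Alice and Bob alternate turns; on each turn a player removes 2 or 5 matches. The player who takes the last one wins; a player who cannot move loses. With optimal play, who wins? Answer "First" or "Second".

W/L table (W = player to move can force a win):
i:   0  1  2  3  4  5  6  7  8  9 10 11 12 13 14 15 16 17 18 19 20 21 22 23 24 25
     L  L  W  W  L  W  W  L  L  W  W  L  W  W  L  L  W  W  L  W  W  L  L  W  W  L
Position 25 is L, so the second player wins.

Second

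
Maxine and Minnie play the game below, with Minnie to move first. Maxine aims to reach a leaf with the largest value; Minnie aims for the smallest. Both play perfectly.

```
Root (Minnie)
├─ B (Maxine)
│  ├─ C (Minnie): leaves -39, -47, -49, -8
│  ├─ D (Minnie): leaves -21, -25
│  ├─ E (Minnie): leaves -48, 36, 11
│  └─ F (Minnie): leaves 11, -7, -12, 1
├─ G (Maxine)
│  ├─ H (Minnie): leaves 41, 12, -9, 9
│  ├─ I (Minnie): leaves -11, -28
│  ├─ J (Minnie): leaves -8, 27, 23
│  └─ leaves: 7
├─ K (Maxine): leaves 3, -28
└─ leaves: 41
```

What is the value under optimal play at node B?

C: min(-39, -47, -49, -8) = -49
D: min(-21, -25) = -25
E: min(-48, 36, 11) = -48
F: min(11, -7, -12, 1) = -12
B: max(-49, -25, -48, -12) = -12

-12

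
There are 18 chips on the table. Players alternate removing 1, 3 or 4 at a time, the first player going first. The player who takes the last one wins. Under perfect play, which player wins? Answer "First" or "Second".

i:   0  1  2  3  4  5  6  7  8  9 10 11 12 13 14 15 16 17 18
     L  W  L  W  W  W  W  L  W  L  W  W  W  W  L  W  L  W  W
Position 18 is W, so the first player wins.

First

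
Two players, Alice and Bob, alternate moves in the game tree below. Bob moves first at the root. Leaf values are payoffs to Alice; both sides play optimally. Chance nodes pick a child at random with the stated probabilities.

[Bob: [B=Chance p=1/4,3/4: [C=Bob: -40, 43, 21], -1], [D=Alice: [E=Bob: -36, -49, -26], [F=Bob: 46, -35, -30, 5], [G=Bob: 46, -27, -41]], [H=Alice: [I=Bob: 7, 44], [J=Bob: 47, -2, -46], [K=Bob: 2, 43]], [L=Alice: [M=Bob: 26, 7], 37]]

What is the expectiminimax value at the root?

C (Bob): min(-40, 43, 21) = -40
B (Chance): 1/4·-40 + 3/4·-1 = -10.75
E (Bob): min(-36, -49, -26) = -49
F (Bob): min(46, -35, -30, 5) = -35
G (Bob): min(46, -27, -41) = -41
D (Alice): max(-49, -35, -41) = -35
I (Bob): min(7, 44) = 7
J (Bob): min(47, -2, -46) = -46
K (Bob): min(2, 43) = 2
H (Alice): max(7, -46, 2) = 7
M (Bob): min(26, 7) = 7
L (Alice): max(7, 37) = 37
Root (Bob): min(-10.75, -35, 7, 37) = -35

-35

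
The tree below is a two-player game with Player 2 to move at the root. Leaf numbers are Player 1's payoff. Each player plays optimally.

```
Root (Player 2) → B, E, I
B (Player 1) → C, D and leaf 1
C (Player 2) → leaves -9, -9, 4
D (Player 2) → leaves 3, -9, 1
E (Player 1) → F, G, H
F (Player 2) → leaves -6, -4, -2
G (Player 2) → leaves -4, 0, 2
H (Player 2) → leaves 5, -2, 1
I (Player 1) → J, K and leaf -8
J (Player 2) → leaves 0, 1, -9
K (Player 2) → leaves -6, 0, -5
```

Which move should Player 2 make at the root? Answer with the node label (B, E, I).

C (Player 2): min(-9, -9, 4) = -9
D (Player 2): min(3, -9, 1) = -9
B (Player 1): max(-9, -9, 1) = 1
F (Player 2): min(-6, -4, -2) = -6
G (Player 2): min(-4, 0, 2) = -4
H (Player 2): min(5, -2, 1) = -2
E (Player 1): max(-6, -4, -2) = -2
J (Player 2): min(0, 1, -9) = -9
K (Player 2): min(-6, 0, -5) = -6
I (Player 1): max(-9, -6, -8) = -6
Root (Player 2): min(1, -2, -6) = -6
Player 2 picks the child with the lowest value: I (value -6).

I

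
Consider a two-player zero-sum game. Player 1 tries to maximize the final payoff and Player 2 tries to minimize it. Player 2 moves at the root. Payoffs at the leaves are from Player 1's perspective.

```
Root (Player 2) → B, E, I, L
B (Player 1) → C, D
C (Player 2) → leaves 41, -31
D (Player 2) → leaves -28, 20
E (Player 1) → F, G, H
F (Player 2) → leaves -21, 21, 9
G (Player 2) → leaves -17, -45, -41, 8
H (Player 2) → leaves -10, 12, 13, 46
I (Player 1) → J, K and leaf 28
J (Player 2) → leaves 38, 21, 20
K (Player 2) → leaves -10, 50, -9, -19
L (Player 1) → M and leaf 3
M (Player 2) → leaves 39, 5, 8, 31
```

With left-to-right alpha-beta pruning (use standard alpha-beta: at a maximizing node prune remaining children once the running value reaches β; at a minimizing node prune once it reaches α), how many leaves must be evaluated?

14

C [α=-∞,β=+∞]: v=-31
D [α=-31,β=+∞]: v=-28
B [α=-∞,β=+∞]: v=-28
F [α=-∞,β=-28]: v=-21
E [α=-∞,β=-28]: v=-21 after child 1 ≥ β → β-cutoff, skip 2
J [α=-∞,β=-28]: v=20
I [α=-∞,β=-28]: v=20 after child 1 ≥ β → β-cutoff, skip 2
M [α=-∞,β=-28]: v=5
L [α=-∞,β=-28]: v=5 after child 1 ≥ β → β-cutoff, skip 1
Root [α=-∞,β=+∞]: v=-28
Leaves evaluated: 14 of 28.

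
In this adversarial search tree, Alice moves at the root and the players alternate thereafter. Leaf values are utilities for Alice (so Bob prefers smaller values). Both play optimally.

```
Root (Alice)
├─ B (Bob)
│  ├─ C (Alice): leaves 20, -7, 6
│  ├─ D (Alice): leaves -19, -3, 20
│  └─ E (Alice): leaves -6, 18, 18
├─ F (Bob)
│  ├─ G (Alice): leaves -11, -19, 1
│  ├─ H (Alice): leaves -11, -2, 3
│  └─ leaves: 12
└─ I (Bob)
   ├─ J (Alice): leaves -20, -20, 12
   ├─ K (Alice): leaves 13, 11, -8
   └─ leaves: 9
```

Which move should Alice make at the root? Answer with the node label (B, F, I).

B

C (Alice): max(20, -7, 6) = 20
D (Alice): max(-19, -3, 20) = 20
E (Alice): max(-6, 18, 18) = 18
B (Bob): min(20, 20, 18) = 18
G (Alice): max(-11, -19, 1) = 1
H (Alice): max(-11, -2, 3) = 3
F (Bob): min(1, 3, 12) = 1
J (Alice): max(-20, -20, 12) = 12
K (Alice): max(13, 11, -8) = 13
I (Bob): min(12, 13, 9) = 9
Root (Alice): max(18, 1, 9) = 18
Alice picks the child with the highest value: B (value 18).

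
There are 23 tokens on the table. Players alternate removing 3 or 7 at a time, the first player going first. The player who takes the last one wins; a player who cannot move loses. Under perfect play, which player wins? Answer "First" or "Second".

i:   0  1  2  3  4  5  6  7  8  9 10 11 12 13 14 15 16 17 18 19 20 21 22 23
     L  L  L  W  W  W  L  W  W  W  L  L  L  W  W  W  L  W  W  W  L  L  L  W
Position 23 is W, so the first player wins.

First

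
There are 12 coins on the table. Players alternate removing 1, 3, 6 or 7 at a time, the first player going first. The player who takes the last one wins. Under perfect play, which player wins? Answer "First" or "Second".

Second

i:   0  1  2  3  4  5  6  7  8  9 10 11 12
     L  W  L  W  L  W  W  W  W  W  W  W  L
Position 12 is L, so the second player wins.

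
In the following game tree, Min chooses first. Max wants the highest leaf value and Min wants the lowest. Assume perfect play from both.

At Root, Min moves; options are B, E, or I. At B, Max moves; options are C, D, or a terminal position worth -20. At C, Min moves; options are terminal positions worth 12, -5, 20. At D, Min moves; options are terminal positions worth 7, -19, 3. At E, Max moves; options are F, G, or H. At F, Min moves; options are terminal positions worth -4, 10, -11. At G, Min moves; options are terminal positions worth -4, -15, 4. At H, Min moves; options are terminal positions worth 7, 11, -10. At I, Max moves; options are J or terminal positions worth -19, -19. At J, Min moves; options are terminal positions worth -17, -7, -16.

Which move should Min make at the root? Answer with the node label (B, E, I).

C (Min): min(12, -5, 20) = -5
D (Min): min(7, -19, 3) = -19
B (Max): max(-5, -19, -20) = -5
F (Min): min(-4, 10, -11) = -11
G (Min): min(-4, -15, 4) = -15
H (Min): min(7, 11, -10) = -10
E (Max): max(-11, -15, -10) = -10
J (Min): min(-17, -7, -16) = -17
I (Max): max(-17, -19, -19) = -17
Root (Min): min(-5, -10, -17) = -17
Min picks the child with the lowest value: I (value -17).

I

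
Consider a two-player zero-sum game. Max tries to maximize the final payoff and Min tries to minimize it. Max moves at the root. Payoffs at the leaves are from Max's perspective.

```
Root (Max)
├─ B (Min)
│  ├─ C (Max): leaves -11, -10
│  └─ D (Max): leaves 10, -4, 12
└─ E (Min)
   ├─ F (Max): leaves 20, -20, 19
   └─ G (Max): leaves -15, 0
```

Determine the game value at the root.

0

C (Max): max(-11, -10) = -10
D (Max): max(10, -4, 12) = 12
B (Min): min(-10, 12) = -10
F (Max): max(20, -20, 19) = 20
G (Max): max(-15, 0) = 0
E (Min): min(20, 0) = 0
Root (Max): max(-10, 0) = 0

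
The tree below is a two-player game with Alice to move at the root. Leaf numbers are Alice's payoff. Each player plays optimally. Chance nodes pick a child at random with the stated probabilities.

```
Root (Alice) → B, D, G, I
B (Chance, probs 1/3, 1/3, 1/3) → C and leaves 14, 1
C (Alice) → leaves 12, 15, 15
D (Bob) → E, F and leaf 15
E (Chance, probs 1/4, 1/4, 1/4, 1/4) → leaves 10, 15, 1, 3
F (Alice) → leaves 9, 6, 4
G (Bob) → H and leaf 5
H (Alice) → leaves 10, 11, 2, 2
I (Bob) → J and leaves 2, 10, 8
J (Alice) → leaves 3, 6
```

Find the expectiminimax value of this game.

C (Alice): max(12, 15, 15) = 15
B (Chance): 1/3·15 + 1/3·14 + 1/3·1 = 10
E (Chance): 1/4·10 + 1/4·15 + 1/4·1 + 1/4·3 = 7.25
F (Alice): max(9, 6, 4) = 9
D (Bob): min(7.25, 9, 15) = 7.25
H (Alice): max(10, 11, 2, 2) = 11
G (Bob): min(11, 5) = 5
J (Alice): max(3, 6) = 6
I (Bob): min(6, 2, 10, 8) = 2
Root (Alice): max(10, 7.25, 5, 2) = 10

10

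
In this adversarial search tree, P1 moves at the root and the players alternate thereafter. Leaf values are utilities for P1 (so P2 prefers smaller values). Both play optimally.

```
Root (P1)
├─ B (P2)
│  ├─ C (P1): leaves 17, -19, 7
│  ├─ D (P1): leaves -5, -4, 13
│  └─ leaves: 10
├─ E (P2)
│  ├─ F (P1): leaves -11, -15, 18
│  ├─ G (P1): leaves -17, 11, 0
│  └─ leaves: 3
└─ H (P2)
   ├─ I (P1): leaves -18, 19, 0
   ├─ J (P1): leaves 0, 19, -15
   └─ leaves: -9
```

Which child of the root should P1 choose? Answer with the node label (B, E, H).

B

C (P1): max(17, -19, 7) = 17
D (P1): max(-5, -4, 13) = 13
B (P2): min(17, 13, 10) = 10
F (P1): max(-11, -15, 18) = 18
G (P1): max(-17, 11, 0) = 11
E (P2): min(18, 11, 3) = 3
I (P1): max(-18, 19, 0) = 19
J (P1): max(0, 19, -15) = 19
H (P2): min(19, 19, -9) = -9
Root (P1): max(10, 3, -9) = 10
P1 picks the child with the highest value: B (value 10).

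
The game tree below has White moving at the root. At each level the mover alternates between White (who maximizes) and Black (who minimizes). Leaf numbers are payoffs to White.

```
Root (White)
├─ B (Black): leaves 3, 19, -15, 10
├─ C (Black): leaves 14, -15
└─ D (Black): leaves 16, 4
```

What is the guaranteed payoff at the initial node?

B (Black): min(3, 19, -15, 10) = -15
C (Black): min(14, -15) = -15
D (Black): min(16, 4) = 4
Root (White): max(-15, -15, 4) = 4

4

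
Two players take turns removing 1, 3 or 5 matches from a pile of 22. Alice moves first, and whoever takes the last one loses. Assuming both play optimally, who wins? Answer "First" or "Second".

First

Mark each pile size as W (mover wins) or L (mover loses):
i:   0  1  2  3  4  5  6  7  8  9 10 11 12 13 14 15 16 17 18 19 20 21 22
     W  L  W  L  W  L  W  L  W  L  W  L  W  L  W  L  W  L  W  L  W  L  W
Position 22 is W, so the first player wins.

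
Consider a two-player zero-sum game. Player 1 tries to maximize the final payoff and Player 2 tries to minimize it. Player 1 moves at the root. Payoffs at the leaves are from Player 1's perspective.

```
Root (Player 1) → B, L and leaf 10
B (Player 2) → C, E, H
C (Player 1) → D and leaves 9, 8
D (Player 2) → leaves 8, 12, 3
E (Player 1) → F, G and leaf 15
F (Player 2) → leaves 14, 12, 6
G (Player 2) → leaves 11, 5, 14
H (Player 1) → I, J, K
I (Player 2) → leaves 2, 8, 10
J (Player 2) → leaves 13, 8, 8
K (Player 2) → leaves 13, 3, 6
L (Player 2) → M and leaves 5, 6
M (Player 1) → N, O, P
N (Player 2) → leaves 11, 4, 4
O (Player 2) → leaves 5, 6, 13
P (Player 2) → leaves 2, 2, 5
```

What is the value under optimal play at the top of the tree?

D (Player 2): min(8, 12, 3) = 3
C (Player 1): max(3, 9, 8) = 9
F (Player 2): min(14, 12, 6) = 6
G (Player 2): min(11, 5, 14) = 5
E (Player 1): max(6, 5, 15) = 15
I (Player 2): min(2, 8, 10) = 2
J (Player 2): min(13, 8, 8) = 8
K (Player 2): min(13, 3, 6) = 3
H (Player 1): max(2, 8, 3) = 8
B (Player 2): min(9, 15, 8) = 8
N (Player 2): min(11, 4, 4) = 4
O (Player 2): min(5, 6, 13) = 5
P (Player 2): min(2, 2, 5) = 2
M (Player 1): max(4, 5, 2) = 5
L (Player 2): min(5, 5, 6) = 5
Root (Player 1): max(8, 5, 10) = 10

10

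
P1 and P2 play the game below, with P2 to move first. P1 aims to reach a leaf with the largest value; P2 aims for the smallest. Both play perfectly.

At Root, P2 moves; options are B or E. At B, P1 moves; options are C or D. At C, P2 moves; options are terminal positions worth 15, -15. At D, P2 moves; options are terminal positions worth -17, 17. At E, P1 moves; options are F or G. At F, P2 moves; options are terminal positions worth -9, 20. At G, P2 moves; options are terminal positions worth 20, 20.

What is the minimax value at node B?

-15

C: min(15, -15) = -15
D: min(-17, 17) = -17
B: max(-15, -17) = -15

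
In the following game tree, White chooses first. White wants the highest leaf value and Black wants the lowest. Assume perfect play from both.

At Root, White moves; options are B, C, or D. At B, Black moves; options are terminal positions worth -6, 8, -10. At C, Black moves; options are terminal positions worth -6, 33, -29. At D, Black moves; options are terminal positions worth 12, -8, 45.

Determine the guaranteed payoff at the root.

-8

B (Black): min(-6, 8, -10) = -10
C (Black): min(-6, 33, -29) = -29
D (Black): min(12, -8, 45) = -8
Root (White): max(-10, -29, -8) = -8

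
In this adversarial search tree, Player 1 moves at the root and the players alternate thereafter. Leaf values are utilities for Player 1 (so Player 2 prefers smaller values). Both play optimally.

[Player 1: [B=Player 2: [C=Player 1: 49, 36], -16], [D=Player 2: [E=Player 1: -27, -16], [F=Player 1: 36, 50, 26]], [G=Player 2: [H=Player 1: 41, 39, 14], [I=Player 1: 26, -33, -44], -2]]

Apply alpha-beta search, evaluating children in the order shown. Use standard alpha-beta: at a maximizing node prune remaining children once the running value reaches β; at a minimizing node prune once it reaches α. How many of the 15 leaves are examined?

C [α=-∞,β=+∞]: v=49
B [α=-∞,β=+∞]: v=-16
E [α=-16,β=+∞]: v=-16
D [α=-16,β=+∞]: v=-16 after child 1 ≤ α → α-cutoff, skip 1
H [α=-16,β=+∞]: v=41
I [α=-16,β=41]: v=26
G [α=-16,β=+∞]: v=-2
Root [α=-∞,β=+∞]: v=-2
Leaves evaluated: 12 of 15.

12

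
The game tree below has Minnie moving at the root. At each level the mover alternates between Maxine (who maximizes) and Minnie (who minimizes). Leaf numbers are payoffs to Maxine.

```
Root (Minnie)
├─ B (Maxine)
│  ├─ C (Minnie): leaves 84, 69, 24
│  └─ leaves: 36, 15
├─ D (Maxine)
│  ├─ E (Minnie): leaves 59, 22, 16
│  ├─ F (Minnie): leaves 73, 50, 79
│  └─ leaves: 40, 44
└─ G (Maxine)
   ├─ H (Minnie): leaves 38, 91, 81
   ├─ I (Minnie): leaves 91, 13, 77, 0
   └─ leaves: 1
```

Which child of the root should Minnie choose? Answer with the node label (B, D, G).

B

C (Minnie): min(84, 69, 24) = 24
B (Maxine): max(24, 36, 15) = 36
E (Minnie): min(59, 22, 16) = 16
F (Minnie): min(73, 50, 79) = 50
D (Maxine): max(16, 50, 40, 44) = 50
H (Minnie): min(38, 91, 81) = 38
I (Minnie): min(91, 13, 77, 0) = 0
G (Maxine): max(38, 0, 1) = 38
Root (Minnie): min(36, 50, 38) = 36
Minnie picks the child with the lowest value: B (value 36).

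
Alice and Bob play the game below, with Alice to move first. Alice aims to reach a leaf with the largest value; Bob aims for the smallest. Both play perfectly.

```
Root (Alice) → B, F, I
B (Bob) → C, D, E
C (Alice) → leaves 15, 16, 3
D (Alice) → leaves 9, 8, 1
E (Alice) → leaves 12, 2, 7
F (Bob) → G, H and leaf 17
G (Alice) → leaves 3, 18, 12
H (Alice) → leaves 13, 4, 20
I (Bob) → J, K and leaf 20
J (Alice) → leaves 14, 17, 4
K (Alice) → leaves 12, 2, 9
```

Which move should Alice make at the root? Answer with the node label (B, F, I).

F

C (Alice): max(15, 16, 3) = 16
D (Alice): max(9, 8, 1) = 9
E (Alice): max(12, 2, 7) = 12
B (Bob): min(16, 9, 12) = 9
G (Alice): max(3, 18, 12) = 18
H (Alice): max(13, 4, 20) = 20
F (Bob): min(18, 20, 17) = 17
J (Alice): max(14, 17, 4) = 17
K (Alice): max(12, 2, 9) = 12
I (Bob): min(17, 12, 20) = 12
Root (Alice): max(9, 17, 12) = 17
Alice picks the child with the highest value: F (value 17).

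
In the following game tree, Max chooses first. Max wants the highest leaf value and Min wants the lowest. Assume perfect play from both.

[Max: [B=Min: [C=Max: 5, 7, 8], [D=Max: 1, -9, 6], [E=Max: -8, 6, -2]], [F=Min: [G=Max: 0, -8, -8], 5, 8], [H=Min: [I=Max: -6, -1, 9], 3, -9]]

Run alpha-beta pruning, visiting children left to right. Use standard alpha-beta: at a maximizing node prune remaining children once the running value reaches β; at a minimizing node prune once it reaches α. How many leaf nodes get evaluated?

C [α=-∞,β=+∞]: v=8
D [α=-∞,β=8]: v=6
E [α=-∞,β=6]: v=6 after child 2 ≥ β → β-cutoff, skip 1
B [α=-∞,β=+∞]: v=6
G [α=6,β=+∞]: v=0
F [α=6,β=+∞]: v=0 after child 1 ≤ α → α-cutoff, skip 2
I [α=6,β=+∞]: v=9
H [α=6,β=+∞]: v=3 after child 2 ≤ α → α-cutoff, skip 1
Root [α=-∞,β=+∞]: v=6
Leaves evaluated: 15 of 19.

15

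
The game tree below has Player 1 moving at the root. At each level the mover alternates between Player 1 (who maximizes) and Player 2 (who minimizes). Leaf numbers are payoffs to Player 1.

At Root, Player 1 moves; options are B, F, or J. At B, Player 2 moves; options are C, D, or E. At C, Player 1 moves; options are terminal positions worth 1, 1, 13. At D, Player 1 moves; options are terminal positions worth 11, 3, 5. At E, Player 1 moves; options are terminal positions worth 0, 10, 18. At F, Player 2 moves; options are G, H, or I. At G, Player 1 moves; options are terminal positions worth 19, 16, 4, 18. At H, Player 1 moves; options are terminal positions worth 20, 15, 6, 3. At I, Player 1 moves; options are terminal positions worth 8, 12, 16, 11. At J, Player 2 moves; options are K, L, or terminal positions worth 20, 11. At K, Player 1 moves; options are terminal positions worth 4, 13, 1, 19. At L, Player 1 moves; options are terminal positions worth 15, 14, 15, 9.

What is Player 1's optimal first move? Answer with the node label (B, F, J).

C (Player 1): max(1, 1, 13) = 13
D (Player 1): max(11, 3, 5) = 11
E (Player 1): max(0, 10, 18) = 18
B (Player 2): min(13, 11, 18) = 11
G (Player 1): max(19, 16, 4, 18) = 19
H (Player 1): max(20, 15, 6, 3) = 20
I (Player 1): max(8, 12, 16, 11) = 16
F (Player 2): min(19, 20, 16) = 16
K (Player 1): max(4, 13, 1, 19) = 19
L (Player 1): max(15, 14, 15, 9) = 15
J (Player 2): min(19, 15, 20, 11) = 11
Root (Player 1): max(11, 16, 11) = 16
Player 1 picks the child with the highest value: F (value 16).

F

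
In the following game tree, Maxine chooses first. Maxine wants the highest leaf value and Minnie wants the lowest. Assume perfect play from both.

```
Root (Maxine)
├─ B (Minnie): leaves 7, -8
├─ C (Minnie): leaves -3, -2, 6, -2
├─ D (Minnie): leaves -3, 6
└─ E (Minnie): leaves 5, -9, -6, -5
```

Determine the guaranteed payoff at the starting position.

B (Minnie): min(7, -8) = -8
C (Minnie): min(-3, -2, 6, -2) = -3
D (Minnie): min(-3, 6) = -3
E (Minnie): min(5, -9, -6, -5) = -9
Root (Maxine): max(-8, -3, -3, -9) = -3

-3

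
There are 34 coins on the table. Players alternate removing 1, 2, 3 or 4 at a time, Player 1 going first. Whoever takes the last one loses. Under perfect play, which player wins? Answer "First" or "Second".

i:   0  1  2  3  4  5  6  7  8  9 10 11 12 13 14 15 16 17 18 19 20 21 22 23 24 25 26 27 28 29 30 31 32 33 34
     W  L  W  W  W  W  L  W  W  W  W  L  W  W  W  W  L  W  W  W  W  L  W  W  W  W  L  W  W  W  W  L  W  W  W
Position 34 is W, so the first player wins.

First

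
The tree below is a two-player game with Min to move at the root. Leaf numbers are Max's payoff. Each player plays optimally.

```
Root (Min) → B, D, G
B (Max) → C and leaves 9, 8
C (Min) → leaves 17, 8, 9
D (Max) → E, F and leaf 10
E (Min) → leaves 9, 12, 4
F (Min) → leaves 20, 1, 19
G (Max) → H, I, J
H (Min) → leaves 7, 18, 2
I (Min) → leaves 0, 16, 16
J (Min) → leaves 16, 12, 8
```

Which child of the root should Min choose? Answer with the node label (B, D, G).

C (Min): min(17, 8, 9) = 8
B (Max): max(8, 9, 8) = 9
E (Min): min(9, 12, 4) = 4
F (Min): min(20, 1, 19) = 1
D (Max): max(4, 1, 10) = 10
H (Min): min(7, 18, 2) = 2
I (Min): min(0, 16, 16) = 0
J (Min): min(16, 12, 8) = 8
G (Max): max(2, 0, 8) = 8
Root (Min): min(9, 10, 8) = 8
Min picks the child with the lowest value: G (value 8).

G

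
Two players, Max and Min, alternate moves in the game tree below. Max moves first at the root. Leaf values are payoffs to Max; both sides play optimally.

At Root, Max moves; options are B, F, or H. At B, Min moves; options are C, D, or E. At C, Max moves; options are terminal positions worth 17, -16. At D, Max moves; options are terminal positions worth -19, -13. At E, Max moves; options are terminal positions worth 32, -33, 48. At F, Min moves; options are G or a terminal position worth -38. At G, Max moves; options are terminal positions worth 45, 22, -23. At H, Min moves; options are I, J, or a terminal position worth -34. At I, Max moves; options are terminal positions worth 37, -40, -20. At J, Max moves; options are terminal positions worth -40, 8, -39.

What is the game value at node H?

-34

I: max(37, -40, -20) = 37
J: max(-40, 8, -39) = 8
H: min(37, 8, -34) = -34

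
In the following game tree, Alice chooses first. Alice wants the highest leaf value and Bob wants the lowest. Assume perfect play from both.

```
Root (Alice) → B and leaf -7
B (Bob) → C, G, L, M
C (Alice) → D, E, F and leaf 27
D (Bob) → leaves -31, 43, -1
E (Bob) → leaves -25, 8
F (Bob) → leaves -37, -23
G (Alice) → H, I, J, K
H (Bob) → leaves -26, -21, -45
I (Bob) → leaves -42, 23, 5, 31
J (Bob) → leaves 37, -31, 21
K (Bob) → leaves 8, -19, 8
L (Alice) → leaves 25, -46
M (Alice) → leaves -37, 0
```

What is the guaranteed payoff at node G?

H: min(-26, -21, -45) = -45
I: min(-42, 23, 5, 31) = -42
J: min(37, -31, 21) = -31
K: min(8, -19, 8) = -19
G: max(-45, -42, -31, -19) = -19

-19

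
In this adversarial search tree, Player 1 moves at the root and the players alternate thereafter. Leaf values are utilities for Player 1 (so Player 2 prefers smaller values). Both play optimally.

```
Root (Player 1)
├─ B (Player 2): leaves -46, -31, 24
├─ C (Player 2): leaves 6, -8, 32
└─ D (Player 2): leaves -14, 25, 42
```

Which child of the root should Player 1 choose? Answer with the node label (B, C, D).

C

B (Player 2): min(-46, -31, 24) = -46
C (Player 2): min(6, -8, 32) = -8
D (Player 2): min(-14, 25, 42) = -14
Root (Player 1): max(-46, -8, -14) = -8
Player 1 picks the child with the highest value: C (value -8).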